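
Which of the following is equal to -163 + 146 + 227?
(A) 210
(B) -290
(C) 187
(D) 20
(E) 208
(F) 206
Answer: A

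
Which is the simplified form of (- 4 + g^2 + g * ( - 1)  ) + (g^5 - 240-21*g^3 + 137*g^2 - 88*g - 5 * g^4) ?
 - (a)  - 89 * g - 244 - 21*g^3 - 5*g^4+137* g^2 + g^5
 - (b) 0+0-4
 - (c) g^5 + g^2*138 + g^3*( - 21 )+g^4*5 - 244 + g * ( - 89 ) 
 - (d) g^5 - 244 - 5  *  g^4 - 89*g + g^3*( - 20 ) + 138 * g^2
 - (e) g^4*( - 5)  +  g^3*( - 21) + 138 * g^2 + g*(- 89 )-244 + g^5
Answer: e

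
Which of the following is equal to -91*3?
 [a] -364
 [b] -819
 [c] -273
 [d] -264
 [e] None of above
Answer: c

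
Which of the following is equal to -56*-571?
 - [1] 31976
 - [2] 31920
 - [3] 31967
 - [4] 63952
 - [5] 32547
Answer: 1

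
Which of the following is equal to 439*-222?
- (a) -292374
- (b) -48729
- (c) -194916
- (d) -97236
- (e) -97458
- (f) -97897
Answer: e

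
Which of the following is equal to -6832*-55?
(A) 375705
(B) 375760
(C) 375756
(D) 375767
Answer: B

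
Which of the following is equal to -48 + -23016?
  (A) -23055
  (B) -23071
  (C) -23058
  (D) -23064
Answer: D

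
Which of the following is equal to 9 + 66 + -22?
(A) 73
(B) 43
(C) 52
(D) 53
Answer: D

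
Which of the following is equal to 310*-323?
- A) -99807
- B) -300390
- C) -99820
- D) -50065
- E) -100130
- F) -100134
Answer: E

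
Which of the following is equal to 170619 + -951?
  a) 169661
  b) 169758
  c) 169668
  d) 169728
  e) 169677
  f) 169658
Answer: c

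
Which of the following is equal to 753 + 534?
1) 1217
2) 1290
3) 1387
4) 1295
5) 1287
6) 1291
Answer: 5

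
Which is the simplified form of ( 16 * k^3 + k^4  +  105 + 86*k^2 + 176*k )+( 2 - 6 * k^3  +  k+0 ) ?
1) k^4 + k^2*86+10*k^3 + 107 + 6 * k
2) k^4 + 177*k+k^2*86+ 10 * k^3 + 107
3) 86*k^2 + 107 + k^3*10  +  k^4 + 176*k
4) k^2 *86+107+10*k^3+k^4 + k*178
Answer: 2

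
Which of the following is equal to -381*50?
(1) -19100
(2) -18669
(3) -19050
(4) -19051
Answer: 3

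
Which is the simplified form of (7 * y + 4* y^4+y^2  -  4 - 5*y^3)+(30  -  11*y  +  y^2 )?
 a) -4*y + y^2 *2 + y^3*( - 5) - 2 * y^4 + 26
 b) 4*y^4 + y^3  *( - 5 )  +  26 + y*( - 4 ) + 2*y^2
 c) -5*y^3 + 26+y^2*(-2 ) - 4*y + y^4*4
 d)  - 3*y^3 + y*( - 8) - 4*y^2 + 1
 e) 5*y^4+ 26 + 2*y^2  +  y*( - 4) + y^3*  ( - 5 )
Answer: b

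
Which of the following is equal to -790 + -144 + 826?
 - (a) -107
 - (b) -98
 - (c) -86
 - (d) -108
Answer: d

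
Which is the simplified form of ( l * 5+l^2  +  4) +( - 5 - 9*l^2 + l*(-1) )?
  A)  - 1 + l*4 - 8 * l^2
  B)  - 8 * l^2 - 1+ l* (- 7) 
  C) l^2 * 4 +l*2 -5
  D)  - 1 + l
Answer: A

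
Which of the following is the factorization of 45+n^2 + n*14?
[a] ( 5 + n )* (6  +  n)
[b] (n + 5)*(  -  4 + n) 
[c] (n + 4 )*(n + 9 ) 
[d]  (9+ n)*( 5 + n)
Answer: d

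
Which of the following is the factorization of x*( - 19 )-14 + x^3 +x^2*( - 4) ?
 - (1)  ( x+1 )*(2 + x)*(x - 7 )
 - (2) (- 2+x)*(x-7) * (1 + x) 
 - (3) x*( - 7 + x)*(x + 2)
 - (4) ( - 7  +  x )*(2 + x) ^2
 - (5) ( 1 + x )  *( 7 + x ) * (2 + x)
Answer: 1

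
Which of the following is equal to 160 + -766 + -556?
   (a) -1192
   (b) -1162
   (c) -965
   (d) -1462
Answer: b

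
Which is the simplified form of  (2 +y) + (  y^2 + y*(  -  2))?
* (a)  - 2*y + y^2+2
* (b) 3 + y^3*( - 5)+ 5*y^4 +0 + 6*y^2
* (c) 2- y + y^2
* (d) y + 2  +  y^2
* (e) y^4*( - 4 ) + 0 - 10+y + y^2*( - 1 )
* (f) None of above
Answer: c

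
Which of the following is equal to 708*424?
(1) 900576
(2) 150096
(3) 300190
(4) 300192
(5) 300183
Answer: 4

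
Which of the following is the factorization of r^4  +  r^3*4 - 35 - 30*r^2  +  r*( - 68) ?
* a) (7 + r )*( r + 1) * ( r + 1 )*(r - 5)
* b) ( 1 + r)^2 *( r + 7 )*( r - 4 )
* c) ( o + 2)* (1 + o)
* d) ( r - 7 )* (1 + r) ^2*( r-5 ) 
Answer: a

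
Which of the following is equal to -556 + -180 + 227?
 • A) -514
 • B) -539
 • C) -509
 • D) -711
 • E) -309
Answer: C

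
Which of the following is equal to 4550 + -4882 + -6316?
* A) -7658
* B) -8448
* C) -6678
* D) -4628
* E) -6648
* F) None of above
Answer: E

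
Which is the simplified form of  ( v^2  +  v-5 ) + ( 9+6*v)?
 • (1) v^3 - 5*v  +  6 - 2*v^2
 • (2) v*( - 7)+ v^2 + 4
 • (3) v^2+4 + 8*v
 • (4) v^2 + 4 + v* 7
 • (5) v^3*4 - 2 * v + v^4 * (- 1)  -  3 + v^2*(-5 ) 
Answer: 4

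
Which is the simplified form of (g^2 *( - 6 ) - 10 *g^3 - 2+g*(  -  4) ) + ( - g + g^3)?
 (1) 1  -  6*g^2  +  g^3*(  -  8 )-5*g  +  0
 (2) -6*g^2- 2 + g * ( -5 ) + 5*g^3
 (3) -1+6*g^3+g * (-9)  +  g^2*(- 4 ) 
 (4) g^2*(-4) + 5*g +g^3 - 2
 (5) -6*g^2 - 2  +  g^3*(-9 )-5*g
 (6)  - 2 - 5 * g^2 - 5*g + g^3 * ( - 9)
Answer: 5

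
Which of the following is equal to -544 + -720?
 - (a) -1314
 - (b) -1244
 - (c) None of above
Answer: c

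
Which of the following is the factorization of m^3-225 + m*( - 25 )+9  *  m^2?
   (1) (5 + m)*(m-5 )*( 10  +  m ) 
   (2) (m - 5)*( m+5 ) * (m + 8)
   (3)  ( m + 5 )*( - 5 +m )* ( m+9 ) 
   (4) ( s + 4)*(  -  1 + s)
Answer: 3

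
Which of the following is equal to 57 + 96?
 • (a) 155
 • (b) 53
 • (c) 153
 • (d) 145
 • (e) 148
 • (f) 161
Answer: c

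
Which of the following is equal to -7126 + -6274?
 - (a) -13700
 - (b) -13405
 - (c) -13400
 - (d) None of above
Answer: c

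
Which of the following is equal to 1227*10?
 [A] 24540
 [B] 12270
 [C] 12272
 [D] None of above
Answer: B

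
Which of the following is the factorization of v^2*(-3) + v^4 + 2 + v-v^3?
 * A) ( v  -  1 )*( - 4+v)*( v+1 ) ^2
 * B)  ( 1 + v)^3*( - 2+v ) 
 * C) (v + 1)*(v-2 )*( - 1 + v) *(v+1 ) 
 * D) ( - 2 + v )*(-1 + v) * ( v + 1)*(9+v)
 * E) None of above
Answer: C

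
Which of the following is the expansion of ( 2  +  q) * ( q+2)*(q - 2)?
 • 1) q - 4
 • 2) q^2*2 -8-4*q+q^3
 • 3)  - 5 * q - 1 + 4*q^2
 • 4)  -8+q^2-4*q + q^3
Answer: 2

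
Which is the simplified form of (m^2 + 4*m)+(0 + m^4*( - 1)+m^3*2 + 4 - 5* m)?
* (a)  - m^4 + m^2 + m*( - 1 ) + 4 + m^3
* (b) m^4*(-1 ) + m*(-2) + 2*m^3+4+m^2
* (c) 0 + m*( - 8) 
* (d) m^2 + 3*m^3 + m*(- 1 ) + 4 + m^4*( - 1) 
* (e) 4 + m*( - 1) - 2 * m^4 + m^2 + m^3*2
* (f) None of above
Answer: f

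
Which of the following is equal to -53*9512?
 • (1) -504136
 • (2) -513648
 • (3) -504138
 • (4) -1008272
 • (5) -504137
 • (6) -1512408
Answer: 1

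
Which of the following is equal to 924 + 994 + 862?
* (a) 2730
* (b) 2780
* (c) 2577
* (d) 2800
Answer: b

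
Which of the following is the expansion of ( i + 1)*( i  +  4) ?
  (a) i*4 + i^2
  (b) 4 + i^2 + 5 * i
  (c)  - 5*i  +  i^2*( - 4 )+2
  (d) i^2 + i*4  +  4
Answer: b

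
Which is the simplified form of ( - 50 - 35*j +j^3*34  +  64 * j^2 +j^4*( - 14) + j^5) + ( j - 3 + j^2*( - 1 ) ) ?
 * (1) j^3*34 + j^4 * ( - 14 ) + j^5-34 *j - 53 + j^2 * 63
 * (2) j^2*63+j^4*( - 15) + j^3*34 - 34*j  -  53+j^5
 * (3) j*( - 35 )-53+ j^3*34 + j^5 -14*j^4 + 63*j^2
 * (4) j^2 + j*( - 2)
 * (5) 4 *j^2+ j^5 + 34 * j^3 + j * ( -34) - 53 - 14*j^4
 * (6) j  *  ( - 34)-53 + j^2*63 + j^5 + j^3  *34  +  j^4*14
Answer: 1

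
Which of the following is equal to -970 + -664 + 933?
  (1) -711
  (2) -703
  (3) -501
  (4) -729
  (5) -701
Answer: 5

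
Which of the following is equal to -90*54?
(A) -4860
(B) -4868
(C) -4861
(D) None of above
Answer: A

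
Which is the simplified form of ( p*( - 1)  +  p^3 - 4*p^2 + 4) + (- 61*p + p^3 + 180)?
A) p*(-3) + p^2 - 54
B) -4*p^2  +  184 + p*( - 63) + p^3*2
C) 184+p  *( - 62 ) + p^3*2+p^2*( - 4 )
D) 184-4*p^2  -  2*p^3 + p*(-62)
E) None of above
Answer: C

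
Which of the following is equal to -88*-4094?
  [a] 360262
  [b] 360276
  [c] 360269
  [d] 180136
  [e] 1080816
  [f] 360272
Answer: f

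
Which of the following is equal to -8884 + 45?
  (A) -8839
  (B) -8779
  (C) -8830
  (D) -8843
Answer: A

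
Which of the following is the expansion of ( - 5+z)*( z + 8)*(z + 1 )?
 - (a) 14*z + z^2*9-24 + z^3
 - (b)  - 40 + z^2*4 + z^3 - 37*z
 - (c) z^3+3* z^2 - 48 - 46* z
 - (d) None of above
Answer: b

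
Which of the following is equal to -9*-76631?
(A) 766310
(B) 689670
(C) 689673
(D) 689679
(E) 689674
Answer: D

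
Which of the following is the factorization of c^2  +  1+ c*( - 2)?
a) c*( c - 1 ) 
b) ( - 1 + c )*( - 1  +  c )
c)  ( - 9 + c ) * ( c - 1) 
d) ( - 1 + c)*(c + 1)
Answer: b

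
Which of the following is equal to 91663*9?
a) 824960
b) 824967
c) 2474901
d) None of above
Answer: b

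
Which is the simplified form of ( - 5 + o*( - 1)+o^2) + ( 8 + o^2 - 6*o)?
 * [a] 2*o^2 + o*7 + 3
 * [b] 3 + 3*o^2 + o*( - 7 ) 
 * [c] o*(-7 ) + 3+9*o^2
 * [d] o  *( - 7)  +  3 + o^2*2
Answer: d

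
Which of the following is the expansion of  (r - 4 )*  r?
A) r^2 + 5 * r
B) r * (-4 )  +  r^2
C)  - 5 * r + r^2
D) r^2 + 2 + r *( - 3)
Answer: B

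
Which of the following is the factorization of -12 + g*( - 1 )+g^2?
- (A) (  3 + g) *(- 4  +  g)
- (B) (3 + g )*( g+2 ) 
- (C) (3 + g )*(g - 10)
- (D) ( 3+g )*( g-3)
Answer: A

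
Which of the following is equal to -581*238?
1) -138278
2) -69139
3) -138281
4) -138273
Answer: 1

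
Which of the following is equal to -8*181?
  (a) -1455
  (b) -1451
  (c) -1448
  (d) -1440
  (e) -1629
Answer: c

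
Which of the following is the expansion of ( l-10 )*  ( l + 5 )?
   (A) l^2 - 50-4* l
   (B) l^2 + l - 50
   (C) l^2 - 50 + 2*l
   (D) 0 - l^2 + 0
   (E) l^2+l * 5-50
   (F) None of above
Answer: F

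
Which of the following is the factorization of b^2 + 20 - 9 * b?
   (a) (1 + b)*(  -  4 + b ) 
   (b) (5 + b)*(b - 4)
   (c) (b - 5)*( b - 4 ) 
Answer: c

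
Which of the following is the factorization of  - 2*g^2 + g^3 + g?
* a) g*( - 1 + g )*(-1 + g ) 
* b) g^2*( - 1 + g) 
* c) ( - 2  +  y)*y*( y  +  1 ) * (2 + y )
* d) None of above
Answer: a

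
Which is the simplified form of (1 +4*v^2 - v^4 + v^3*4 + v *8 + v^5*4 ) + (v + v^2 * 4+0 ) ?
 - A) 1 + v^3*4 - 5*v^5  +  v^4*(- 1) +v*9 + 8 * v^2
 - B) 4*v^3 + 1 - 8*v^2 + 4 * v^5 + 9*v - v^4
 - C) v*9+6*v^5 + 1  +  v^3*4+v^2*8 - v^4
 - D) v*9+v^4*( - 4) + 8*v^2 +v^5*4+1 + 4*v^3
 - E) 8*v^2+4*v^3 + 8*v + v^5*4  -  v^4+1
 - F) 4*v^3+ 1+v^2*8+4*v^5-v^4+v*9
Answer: F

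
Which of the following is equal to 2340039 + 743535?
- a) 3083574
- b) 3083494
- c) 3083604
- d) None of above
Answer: a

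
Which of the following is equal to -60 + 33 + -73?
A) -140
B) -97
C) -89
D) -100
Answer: D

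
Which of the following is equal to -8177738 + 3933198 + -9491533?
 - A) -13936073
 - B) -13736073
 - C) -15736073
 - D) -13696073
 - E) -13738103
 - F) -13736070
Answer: B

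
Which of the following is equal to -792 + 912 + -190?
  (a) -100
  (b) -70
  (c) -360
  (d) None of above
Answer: b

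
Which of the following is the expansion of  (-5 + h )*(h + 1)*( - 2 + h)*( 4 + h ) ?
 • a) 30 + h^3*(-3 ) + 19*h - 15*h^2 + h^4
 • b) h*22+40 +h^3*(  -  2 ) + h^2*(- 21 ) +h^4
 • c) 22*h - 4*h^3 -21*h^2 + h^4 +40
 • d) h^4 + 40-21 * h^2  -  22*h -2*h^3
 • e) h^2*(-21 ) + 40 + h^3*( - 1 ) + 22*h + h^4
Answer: b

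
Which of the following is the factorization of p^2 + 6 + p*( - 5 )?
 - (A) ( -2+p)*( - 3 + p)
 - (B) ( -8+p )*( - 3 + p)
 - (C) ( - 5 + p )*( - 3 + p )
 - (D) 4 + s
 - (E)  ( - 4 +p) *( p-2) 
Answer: A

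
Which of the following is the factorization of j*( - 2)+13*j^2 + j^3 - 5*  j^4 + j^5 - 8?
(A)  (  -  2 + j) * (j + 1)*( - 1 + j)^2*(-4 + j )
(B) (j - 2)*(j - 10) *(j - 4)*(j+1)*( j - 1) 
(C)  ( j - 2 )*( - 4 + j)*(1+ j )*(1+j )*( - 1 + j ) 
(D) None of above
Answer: C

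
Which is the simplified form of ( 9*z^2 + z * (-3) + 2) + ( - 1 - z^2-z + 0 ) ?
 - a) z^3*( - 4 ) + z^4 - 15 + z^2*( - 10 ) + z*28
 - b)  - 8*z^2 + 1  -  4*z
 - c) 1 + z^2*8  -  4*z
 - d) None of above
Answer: c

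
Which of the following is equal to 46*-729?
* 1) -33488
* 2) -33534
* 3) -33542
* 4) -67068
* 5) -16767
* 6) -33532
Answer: 2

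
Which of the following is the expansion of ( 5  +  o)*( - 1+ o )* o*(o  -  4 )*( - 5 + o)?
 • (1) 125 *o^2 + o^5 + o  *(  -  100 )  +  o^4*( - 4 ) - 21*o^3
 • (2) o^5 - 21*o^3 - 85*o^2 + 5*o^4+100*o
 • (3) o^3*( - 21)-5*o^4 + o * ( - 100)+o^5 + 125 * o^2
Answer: 3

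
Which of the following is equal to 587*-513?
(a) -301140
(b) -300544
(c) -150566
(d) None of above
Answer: d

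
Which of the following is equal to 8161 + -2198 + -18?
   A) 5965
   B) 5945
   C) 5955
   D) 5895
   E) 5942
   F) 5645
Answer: B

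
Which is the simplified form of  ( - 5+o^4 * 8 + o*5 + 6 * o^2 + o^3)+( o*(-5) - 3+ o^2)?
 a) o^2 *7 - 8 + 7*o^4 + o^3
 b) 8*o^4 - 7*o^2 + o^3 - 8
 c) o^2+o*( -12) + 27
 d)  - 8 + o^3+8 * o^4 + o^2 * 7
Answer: d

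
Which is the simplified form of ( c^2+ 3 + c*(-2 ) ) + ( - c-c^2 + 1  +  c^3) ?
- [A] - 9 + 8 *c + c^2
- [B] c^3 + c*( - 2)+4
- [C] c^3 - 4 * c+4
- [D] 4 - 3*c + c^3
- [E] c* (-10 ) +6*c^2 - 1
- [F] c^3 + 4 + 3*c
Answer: D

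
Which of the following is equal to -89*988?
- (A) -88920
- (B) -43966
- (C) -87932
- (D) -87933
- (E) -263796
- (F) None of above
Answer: C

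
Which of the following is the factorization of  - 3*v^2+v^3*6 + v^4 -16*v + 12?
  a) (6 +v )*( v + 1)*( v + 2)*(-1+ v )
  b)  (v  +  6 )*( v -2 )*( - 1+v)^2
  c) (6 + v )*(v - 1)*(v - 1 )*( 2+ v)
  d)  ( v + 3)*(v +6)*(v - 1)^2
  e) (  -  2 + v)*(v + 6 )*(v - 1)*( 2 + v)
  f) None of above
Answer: c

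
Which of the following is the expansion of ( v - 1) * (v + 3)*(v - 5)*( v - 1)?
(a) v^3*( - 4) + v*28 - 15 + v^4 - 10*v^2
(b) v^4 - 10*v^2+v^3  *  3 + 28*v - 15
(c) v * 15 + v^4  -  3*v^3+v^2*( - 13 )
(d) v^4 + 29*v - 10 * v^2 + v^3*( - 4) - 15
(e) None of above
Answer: a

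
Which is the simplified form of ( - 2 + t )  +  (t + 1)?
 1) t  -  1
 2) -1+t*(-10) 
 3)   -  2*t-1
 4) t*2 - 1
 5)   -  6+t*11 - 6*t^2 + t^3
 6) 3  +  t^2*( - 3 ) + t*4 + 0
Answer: 4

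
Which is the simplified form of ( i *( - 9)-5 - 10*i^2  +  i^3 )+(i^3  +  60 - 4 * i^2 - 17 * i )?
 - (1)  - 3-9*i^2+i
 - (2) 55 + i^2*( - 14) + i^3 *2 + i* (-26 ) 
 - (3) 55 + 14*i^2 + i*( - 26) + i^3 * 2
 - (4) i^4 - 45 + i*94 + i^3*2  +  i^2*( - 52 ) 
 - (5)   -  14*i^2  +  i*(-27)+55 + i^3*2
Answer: 2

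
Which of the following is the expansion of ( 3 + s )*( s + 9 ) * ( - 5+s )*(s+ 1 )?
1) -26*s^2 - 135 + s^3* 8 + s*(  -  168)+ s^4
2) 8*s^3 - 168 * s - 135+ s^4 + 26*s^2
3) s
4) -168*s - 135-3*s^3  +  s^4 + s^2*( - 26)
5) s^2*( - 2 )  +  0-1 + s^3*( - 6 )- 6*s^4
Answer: 1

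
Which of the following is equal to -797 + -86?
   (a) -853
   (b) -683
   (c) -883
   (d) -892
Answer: c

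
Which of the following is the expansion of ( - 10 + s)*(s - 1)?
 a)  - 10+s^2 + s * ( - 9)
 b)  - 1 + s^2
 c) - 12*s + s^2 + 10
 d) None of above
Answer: d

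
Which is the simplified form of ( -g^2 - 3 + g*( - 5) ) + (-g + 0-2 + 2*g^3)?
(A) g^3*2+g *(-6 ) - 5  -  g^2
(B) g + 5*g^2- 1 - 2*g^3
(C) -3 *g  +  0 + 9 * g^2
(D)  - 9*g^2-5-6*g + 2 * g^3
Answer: A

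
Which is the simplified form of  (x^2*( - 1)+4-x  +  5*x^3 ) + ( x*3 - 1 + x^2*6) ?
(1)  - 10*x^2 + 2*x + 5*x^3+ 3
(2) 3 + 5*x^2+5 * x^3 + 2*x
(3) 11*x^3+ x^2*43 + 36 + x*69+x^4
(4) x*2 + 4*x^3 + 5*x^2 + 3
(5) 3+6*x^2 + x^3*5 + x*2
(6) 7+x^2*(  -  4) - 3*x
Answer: 2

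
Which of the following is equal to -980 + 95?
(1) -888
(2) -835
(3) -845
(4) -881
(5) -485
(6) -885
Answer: 6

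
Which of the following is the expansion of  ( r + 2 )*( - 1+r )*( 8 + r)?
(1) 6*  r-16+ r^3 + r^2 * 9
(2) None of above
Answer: 1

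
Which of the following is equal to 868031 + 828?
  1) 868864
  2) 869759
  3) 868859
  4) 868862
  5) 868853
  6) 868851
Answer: 3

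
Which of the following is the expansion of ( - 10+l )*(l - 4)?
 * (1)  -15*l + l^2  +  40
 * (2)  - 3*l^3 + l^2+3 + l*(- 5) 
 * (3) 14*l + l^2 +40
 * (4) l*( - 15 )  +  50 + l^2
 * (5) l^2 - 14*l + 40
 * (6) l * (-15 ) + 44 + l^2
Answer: 5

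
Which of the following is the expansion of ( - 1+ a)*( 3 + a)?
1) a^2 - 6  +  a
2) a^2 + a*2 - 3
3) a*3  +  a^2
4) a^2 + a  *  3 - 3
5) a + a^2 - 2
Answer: 2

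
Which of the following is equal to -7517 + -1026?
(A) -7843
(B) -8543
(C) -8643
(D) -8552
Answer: B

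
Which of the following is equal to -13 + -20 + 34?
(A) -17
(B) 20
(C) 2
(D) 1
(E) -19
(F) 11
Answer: D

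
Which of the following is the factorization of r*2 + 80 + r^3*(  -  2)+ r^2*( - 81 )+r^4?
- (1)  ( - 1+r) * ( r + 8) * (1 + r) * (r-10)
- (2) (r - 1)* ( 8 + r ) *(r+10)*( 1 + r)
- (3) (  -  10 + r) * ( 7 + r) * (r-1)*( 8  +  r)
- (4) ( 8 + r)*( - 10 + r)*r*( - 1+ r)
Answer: 1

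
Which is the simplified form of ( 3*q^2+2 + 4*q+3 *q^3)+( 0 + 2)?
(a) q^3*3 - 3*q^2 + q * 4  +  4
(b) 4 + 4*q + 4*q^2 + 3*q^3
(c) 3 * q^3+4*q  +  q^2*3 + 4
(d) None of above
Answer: c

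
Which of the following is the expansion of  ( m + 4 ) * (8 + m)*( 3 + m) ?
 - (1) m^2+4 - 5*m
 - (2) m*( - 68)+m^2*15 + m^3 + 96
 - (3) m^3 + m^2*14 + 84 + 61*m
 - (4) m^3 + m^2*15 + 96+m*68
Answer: 4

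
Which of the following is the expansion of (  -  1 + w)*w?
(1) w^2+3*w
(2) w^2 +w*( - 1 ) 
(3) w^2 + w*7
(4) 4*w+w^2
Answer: 2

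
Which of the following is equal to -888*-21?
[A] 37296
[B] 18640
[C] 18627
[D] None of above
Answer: D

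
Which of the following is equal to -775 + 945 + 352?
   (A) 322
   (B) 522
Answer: B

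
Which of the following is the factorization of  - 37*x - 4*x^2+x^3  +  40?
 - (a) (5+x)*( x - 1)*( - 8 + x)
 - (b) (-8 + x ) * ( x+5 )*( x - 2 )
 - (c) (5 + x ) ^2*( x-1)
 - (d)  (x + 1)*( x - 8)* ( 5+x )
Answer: a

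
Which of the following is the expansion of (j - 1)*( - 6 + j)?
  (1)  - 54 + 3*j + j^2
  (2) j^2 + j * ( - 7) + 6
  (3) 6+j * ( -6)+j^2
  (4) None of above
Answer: 2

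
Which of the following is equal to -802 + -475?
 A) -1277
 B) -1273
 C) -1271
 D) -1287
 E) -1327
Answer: A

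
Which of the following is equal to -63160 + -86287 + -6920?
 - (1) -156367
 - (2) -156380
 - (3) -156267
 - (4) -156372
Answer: 1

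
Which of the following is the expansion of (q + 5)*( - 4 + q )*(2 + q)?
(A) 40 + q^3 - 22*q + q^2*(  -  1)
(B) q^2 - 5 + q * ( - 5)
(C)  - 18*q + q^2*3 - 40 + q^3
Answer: C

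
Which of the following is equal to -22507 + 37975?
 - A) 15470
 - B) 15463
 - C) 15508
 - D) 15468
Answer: D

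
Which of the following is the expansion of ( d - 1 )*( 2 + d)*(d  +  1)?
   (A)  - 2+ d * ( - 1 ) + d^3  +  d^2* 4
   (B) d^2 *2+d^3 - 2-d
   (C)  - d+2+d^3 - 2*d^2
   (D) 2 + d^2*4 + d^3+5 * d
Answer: B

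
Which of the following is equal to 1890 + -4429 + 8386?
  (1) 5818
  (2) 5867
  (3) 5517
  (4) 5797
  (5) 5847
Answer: 5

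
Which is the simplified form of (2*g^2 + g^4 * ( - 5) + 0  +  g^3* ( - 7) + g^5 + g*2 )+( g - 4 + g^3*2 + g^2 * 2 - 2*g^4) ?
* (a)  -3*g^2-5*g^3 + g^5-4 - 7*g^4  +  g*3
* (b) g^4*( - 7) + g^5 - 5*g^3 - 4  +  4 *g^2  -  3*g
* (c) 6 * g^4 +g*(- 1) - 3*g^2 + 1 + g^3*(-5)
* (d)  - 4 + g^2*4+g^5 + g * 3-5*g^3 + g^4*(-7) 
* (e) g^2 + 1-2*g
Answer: d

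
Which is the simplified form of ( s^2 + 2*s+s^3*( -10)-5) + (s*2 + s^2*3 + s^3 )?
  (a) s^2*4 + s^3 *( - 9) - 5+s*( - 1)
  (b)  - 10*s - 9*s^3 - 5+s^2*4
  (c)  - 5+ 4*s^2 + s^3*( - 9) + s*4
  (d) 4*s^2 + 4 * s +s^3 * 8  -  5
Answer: c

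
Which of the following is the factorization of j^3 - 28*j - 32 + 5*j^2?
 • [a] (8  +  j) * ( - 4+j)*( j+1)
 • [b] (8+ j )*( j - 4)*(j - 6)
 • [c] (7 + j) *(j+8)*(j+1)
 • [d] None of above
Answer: a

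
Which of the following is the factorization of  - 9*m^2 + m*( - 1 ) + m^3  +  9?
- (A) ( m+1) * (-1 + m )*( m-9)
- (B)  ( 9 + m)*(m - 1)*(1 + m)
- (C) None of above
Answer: A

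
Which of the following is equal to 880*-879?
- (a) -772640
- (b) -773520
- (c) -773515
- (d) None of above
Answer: b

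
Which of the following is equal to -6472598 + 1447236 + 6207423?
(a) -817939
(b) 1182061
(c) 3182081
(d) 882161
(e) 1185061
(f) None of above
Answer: b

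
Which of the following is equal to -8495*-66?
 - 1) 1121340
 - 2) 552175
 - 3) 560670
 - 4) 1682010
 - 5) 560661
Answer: 3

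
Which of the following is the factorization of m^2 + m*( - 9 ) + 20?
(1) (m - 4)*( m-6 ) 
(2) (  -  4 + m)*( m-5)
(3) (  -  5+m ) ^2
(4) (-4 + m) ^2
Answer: 2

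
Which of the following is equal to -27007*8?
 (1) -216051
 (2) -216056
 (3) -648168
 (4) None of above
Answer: 2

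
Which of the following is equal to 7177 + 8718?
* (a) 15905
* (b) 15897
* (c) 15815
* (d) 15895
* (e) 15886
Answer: d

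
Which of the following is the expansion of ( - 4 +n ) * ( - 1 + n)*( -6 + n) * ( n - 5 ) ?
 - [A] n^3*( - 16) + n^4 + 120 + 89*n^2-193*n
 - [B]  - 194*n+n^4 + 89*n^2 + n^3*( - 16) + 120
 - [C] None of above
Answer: B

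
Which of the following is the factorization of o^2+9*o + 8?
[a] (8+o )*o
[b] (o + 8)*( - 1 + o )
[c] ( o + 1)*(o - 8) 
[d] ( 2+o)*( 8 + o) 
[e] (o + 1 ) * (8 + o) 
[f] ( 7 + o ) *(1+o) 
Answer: e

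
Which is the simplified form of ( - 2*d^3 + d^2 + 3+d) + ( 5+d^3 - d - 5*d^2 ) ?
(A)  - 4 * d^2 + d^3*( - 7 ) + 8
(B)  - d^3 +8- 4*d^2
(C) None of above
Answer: B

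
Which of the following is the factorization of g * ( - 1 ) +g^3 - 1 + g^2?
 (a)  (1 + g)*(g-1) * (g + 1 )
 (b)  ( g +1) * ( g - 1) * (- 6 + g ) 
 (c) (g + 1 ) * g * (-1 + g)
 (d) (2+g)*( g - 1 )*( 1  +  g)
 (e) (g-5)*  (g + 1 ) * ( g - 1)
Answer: a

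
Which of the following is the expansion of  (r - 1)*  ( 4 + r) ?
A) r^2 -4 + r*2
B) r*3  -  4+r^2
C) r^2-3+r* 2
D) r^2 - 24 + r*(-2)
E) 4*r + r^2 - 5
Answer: B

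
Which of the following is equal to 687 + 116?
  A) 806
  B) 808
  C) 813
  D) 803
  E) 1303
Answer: D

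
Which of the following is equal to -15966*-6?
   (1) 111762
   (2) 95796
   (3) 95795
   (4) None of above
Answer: 2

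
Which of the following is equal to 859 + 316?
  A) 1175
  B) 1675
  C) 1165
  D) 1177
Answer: A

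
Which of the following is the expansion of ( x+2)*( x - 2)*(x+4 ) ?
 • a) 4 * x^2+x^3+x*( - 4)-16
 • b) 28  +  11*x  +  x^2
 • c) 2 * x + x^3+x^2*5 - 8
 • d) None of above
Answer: a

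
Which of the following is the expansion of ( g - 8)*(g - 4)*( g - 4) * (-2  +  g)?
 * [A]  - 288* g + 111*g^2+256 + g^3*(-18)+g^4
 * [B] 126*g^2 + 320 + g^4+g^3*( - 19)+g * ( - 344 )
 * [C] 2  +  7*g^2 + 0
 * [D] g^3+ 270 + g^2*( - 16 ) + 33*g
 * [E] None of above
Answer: E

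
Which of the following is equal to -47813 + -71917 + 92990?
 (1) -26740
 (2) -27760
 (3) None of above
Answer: 1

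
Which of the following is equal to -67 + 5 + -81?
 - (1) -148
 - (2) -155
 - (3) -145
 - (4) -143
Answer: 4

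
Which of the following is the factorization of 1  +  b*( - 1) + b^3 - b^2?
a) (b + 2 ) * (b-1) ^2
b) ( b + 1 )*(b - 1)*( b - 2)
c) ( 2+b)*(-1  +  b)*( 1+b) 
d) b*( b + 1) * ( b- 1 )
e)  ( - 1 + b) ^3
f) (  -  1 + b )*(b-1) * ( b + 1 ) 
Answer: f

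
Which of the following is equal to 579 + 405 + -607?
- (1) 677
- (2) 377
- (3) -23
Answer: 2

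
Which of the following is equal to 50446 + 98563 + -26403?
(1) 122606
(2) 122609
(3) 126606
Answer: 1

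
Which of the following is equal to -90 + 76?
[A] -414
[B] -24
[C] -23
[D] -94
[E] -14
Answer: E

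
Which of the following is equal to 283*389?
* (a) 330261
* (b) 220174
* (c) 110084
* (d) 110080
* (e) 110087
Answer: e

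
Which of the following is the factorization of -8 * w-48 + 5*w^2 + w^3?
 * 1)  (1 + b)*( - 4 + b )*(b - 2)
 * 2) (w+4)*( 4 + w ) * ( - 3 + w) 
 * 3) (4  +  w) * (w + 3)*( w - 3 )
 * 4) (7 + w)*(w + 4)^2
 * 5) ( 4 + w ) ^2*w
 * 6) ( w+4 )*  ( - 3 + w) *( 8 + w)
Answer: 2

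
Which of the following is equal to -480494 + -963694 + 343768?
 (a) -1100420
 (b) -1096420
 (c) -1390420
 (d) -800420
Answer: a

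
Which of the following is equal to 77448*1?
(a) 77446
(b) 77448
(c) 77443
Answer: b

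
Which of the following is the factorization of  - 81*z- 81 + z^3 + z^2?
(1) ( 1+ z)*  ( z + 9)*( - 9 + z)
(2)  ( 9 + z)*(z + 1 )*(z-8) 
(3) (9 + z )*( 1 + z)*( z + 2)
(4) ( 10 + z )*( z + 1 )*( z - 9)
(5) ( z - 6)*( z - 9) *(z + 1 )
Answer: 1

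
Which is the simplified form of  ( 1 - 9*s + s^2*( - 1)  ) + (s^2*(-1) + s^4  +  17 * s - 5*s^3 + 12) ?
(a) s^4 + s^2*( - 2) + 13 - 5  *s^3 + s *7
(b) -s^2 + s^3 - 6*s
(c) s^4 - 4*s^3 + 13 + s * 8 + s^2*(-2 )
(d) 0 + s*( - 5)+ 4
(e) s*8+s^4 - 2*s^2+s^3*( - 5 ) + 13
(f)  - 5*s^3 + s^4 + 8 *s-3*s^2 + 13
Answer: e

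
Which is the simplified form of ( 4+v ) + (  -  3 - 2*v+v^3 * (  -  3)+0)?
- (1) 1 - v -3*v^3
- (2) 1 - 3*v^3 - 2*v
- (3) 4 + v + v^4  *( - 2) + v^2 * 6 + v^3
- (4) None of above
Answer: 1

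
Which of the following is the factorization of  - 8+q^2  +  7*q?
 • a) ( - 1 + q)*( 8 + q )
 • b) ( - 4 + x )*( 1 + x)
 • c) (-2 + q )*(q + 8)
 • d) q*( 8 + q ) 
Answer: a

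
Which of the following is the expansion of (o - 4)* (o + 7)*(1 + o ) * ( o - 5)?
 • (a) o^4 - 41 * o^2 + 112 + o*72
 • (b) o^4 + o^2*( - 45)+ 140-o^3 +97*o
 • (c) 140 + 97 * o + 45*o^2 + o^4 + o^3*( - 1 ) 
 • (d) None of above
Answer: b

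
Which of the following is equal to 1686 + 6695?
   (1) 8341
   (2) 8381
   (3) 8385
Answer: 2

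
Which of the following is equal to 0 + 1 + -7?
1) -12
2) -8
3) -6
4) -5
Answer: 3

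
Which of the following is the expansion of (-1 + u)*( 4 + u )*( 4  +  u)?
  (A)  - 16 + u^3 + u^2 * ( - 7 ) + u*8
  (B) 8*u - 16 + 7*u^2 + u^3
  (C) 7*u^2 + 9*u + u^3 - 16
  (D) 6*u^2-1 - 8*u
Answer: B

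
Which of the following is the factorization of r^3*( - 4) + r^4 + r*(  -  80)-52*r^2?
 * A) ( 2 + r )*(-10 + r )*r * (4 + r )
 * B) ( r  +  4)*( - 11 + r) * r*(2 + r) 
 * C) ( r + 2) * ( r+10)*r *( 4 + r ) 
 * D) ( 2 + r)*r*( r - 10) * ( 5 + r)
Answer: A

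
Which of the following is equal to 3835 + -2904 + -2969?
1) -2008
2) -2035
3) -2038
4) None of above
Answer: 3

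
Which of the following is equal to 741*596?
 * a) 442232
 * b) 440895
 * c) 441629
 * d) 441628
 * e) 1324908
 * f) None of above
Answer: f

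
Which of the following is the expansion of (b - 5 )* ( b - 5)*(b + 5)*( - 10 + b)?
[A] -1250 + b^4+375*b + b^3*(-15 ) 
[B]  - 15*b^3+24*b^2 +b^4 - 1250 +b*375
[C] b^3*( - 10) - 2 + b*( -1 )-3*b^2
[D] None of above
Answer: D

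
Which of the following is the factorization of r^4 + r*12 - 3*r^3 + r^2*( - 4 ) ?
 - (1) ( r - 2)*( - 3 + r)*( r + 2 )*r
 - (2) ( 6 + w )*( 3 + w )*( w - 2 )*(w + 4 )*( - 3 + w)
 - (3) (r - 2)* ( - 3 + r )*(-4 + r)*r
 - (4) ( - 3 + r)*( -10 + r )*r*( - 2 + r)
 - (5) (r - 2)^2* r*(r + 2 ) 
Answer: 1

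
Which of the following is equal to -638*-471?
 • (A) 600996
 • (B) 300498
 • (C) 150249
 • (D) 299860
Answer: B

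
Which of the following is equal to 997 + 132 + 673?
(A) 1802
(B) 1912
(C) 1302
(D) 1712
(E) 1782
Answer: A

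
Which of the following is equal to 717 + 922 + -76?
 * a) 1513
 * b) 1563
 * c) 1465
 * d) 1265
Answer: b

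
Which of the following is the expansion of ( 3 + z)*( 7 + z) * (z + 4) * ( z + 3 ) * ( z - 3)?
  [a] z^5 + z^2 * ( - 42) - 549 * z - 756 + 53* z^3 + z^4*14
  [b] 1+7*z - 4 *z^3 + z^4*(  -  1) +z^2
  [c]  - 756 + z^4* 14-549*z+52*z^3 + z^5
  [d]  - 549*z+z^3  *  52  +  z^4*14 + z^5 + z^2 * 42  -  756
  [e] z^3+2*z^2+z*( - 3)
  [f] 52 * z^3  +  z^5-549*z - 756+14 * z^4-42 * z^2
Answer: f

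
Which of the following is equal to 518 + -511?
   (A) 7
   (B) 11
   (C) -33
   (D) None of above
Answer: A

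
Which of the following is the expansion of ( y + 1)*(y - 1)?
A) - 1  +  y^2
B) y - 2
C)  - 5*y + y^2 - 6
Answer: A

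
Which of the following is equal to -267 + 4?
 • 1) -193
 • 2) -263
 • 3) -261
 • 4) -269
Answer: 2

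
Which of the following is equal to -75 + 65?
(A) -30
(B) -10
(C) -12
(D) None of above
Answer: B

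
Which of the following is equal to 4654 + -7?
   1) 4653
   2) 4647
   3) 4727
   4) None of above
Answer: 2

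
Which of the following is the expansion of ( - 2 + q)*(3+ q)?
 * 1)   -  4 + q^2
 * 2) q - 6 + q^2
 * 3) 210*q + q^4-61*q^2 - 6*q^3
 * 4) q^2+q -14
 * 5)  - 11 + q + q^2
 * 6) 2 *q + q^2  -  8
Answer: 2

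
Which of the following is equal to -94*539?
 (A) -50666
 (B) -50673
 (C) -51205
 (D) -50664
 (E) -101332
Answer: A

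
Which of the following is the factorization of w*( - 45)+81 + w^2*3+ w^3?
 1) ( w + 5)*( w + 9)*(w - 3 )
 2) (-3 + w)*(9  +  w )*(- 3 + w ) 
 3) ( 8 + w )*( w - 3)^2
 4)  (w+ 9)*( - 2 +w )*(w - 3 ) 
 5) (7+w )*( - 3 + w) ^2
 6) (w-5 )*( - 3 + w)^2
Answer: 2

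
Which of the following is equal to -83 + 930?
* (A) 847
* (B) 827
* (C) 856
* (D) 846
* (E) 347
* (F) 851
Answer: A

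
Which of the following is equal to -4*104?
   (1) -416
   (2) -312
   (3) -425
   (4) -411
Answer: 1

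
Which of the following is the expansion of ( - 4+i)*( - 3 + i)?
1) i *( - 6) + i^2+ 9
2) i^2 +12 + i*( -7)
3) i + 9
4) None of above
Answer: 2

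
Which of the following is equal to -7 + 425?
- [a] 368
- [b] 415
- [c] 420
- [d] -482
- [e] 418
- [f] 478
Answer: e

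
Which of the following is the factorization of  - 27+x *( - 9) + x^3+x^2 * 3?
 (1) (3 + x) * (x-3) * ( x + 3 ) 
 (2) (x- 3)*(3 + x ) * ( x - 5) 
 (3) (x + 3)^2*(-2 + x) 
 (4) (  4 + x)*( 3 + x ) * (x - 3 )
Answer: 1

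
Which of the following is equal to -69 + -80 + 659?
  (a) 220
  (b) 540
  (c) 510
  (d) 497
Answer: c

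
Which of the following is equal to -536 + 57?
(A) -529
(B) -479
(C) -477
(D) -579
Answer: B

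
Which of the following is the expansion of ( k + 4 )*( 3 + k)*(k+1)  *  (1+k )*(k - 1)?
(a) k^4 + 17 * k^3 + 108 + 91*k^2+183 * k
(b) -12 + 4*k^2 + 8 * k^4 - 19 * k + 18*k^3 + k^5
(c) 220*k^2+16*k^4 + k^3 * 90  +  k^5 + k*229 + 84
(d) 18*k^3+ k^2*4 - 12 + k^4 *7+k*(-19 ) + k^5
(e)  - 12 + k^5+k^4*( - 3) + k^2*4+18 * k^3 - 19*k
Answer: b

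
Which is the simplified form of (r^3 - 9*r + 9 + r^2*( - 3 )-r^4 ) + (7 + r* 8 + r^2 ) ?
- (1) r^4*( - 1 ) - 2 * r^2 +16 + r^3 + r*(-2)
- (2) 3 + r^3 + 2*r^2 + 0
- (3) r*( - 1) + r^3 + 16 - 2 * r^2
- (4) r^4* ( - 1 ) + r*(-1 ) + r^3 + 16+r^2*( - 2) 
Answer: 4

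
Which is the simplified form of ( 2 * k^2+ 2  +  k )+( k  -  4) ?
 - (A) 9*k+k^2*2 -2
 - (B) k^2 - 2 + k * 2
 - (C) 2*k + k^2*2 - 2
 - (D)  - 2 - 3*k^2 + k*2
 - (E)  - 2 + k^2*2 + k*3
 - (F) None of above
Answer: C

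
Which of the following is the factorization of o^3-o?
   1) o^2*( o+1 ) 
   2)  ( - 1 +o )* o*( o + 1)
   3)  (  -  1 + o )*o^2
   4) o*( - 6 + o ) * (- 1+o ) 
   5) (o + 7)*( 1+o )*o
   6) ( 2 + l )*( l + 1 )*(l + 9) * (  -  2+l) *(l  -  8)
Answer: 2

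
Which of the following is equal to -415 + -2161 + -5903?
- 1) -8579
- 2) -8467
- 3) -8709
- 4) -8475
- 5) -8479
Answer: 5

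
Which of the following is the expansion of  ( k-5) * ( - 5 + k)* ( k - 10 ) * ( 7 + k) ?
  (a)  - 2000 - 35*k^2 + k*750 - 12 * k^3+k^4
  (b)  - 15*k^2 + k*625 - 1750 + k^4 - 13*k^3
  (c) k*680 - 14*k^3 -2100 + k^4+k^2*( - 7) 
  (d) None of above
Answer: b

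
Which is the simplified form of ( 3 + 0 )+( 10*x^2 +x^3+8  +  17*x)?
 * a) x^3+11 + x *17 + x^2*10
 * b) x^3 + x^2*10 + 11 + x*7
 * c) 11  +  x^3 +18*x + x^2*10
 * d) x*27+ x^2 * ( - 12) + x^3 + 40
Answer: a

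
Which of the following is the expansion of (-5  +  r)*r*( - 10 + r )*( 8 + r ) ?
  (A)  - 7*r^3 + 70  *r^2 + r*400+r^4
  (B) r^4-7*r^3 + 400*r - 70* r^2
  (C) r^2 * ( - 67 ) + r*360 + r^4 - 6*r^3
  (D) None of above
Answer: B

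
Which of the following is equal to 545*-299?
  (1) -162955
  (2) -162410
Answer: 1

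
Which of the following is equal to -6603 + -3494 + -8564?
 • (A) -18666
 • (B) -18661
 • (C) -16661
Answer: B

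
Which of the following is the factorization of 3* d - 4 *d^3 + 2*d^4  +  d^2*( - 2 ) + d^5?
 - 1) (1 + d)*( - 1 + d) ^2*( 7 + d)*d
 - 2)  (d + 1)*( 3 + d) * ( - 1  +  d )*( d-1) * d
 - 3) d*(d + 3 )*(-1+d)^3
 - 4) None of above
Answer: 2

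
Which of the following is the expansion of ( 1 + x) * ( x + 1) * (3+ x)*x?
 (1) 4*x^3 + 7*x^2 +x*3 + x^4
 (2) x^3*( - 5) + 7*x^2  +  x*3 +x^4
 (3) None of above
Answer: 3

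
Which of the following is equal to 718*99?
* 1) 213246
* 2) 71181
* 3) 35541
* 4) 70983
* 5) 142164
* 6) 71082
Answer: 6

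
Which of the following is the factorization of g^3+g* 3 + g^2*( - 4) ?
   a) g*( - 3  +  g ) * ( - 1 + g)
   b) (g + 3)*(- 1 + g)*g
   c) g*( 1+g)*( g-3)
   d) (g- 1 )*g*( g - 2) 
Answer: a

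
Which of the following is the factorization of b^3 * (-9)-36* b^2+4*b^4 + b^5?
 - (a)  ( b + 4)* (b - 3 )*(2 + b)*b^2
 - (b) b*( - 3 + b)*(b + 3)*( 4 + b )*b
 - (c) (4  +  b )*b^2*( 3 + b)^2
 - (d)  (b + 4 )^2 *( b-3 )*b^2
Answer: b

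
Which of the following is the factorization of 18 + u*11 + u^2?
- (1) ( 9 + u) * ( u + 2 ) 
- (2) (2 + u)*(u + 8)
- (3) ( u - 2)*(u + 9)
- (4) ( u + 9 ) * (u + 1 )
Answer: 1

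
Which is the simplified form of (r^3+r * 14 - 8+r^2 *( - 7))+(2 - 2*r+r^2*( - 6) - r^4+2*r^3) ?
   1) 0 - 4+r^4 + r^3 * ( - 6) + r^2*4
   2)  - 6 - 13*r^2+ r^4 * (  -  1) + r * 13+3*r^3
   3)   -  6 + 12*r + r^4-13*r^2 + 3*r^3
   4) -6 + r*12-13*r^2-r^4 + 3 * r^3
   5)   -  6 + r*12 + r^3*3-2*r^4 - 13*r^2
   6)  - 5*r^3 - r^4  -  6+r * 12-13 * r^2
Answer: 4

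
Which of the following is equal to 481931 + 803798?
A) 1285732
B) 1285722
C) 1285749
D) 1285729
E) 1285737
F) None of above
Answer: D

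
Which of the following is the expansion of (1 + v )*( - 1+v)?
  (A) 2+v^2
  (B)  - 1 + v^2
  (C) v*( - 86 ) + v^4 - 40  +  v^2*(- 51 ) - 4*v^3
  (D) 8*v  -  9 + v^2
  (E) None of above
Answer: B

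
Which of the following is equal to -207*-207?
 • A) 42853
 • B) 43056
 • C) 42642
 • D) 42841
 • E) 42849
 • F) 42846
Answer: E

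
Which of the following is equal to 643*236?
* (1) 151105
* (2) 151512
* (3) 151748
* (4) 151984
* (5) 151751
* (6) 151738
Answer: 3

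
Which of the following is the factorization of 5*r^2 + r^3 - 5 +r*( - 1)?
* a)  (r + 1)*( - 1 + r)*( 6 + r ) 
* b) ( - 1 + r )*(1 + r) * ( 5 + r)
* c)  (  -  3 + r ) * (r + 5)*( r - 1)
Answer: b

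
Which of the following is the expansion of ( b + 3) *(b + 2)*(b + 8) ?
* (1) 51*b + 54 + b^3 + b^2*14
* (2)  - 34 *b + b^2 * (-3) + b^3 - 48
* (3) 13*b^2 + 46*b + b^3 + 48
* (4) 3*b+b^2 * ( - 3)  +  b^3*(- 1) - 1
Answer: 3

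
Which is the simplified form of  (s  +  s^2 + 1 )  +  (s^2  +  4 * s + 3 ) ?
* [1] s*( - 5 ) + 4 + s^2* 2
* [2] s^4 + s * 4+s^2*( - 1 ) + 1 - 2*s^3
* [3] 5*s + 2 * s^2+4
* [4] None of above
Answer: 3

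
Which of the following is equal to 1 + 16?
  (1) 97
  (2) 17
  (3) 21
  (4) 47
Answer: 2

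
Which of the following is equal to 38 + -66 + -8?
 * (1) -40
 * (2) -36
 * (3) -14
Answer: 2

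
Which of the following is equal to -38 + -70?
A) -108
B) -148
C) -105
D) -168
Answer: A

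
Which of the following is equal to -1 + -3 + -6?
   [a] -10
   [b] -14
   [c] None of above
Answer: a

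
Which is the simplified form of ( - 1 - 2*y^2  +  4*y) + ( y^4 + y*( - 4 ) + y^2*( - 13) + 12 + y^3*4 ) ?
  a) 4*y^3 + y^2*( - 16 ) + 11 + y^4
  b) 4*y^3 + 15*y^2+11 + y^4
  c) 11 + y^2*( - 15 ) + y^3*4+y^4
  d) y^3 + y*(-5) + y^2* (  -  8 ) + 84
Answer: c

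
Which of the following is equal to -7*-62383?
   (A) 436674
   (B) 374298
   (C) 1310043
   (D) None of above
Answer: D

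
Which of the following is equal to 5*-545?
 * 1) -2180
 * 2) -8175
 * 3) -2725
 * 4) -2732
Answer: 3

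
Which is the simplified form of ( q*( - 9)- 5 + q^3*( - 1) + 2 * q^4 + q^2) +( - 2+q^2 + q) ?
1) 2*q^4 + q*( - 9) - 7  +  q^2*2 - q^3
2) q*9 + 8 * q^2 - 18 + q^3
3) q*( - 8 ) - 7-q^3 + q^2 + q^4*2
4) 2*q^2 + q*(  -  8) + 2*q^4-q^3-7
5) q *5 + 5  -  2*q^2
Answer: 4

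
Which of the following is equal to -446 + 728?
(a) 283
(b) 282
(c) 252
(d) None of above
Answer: b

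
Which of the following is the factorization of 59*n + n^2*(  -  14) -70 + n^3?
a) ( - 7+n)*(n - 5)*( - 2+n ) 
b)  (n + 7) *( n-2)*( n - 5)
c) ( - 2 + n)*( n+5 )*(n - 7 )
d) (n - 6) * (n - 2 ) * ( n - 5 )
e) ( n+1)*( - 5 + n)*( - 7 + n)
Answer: a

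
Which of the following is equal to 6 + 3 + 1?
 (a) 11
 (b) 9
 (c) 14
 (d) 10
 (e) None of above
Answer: d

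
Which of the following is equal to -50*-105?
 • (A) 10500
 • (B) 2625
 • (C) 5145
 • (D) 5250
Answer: D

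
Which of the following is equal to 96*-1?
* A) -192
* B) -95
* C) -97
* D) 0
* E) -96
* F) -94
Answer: E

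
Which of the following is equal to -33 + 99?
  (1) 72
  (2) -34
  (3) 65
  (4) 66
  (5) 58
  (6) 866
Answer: 4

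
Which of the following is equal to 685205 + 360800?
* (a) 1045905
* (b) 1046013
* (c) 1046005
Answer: c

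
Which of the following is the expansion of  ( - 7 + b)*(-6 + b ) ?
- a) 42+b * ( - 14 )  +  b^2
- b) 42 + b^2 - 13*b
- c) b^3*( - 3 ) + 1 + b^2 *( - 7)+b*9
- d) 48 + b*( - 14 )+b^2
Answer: b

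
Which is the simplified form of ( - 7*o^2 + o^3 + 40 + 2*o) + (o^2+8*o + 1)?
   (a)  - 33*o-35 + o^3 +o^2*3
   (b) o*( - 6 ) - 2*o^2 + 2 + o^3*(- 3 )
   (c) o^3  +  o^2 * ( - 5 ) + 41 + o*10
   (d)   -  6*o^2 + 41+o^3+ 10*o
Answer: d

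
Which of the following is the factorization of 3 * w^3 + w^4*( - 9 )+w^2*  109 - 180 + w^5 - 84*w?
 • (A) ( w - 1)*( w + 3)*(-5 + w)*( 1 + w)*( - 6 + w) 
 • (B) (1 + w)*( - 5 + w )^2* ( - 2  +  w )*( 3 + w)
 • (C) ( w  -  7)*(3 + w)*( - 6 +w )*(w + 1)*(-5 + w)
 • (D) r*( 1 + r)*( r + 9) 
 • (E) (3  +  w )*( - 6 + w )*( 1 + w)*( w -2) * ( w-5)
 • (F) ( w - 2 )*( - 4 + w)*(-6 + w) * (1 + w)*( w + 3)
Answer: E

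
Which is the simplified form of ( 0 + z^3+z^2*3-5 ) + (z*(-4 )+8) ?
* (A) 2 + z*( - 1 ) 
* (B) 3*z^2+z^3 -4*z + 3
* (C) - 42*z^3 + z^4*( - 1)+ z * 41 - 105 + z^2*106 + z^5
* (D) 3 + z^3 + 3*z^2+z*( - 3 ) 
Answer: B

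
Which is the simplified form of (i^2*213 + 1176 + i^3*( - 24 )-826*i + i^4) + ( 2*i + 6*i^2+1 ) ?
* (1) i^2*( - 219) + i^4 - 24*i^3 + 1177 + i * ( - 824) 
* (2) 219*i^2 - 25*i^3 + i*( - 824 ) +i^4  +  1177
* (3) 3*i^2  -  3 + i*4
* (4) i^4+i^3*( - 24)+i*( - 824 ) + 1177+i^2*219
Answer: 4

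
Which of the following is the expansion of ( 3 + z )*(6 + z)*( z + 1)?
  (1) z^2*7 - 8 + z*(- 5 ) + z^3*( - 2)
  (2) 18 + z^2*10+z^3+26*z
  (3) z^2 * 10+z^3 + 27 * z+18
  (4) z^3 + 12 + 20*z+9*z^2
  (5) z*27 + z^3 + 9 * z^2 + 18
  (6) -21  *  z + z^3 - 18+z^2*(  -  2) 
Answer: 3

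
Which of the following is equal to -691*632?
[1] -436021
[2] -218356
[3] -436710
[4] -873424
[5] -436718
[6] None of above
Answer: 6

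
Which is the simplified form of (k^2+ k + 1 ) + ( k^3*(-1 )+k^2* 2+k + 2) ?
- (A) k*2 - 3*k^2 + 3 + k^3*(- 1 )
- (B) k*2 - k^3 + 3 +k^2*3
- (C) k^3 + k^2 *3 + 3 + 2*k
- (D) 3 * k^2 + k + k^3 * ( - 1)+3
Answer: B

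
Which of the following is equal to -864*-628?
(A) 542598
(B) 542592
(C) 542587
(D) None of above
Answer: B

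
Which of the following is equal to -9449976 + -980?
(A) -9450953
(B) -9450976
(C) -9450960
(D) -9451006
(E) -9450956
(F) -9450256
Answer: E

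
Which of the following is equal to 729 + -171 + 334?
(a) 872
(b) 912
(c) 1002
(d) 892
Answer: d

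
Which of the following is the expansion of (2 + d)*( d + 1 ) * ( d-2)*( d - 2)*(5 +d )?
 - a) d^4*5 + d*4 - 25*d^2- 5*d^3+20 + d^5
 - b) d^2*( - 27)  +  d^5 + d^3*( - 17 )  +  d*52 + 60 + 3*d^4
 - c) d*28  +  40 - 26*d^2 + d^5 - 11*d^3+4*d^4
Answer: c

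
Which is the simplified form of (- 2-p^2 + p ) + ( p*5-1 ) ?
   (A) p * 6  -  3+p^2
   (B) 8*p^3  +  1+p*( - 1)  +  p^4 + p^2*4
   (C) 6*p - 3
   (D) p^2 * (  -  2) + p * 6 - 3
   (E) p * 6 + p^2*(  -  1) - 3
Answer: E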